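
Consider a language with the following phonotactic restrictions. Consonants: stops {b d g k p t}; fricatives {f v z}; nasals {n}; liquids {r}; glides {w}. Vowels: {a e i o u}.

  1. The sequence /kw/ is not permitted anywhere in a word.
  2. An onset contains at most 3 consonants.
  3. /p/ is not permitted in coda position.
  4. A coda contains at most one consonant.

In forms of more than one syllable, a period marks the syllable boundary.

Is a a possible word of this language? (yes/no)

yes

a — σ1 onset /∅/, coda /∅/ ok → permitted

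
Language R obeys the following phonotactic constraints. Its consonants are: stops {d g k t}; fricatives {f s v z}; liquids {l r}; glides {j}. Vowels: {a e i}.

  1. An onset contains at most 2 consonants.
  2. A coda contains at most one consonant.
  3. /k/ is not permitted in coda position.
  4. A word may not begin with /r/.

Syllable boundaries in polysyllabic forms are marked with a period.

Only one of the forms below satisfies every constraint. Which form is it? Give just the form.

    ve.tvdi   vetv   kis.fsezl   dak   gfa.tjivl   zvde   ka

ve.tvdi — violates constraint 1: syllable 2 onset /tvd/ has 3 consonants (> 2) → illicit
vetv — violates constraint 2: syllable 1 coda /tv/ has 2 consonants (> 1) → illicit
kis.fsezl — violates constraint 2: syllable 2 coda /zl/ has 2 consonants (> 1) → illicit
dak — violates constraint 3: syllable 1 coda contains /k/ → illicit
gfa.tjivl — violates constraint 2: syllable 2 coda /vl/ has 2 consonants (> 1) → illicit
zvde — violates constraint 1: syllable 1 onset /zvd/ has 3 consonants (> 2) → illicit
ka — σ1 onset /k/, coda /∅/ ok → licit

ka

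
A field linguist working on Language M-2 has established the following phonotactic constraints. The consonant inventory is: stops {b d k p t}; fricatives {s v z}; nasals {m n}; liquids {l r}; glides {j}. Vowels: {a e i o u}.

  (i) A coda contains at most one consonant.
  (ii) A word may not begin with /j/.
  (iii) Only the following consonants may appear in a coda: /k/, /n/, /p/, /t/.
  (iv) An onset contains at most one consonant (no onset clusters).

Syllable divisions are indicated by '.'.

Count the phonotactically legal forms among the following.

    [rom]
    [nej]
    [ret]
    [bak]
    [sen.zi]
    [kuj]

[rom] — violates constraint (iii): syllable 1 coda contains /m/, which is not a licensed coda consonant → phonotactically illegal
[nej] — violates constraint (iii): syllable 1 coda contains /j/, which is not a licensed coda consonant → phonotactically illegal
[ret] — σ1 onset /r/, coda /t/ ok → phonotactically legal
[bak] — σ1 onset /b/, coda /k/ ok → phonotactically legal
[sen.zi] — σ1 onset /s/, coda /n/ ok; σ2 onset /z/, coda /∅/ ok → phonotactically legal
[kuj] — violates constraint (iii): syllable 1 coda contains /j/, which is not a licensed coda consonant → phonotactically illegal
Phonotactically legal: [ret], [bak], [sen.zi] → 3.

3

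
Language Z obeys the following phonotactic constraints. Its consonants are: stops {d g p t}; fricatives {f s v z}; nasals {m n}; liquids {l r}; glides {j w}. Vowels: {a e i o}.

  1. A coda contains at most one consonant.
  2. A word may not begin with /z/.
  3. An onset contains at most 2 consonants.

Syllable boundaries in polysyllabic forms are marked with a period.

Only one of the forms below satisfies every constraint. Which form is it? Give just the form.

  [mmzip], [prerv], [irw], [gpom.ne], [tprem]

[mmzip] — violates constraint 3: syllable 1 onset /mmz/ has 3 consonants (> 2) → ill-formed
[prerv] — violates constraint 1: syllable 1 coda /rv/ has 2 consonants (> 1) → ill-formed
[irw] — violates constraint 1: syllable 1 coda /rw/ has 2 consonants (> 1) → ill-formed
[gpom.ne] — σ1 onset /gp/ (2C), coda /m/ ok; σ2 onset /n/, coda /∅/ ok → well-formed
[tprem] — violates constraint 3: syllable 1 onset /tpr/ has 3 consonants (> 2) → ill-formed

[gpom.ne]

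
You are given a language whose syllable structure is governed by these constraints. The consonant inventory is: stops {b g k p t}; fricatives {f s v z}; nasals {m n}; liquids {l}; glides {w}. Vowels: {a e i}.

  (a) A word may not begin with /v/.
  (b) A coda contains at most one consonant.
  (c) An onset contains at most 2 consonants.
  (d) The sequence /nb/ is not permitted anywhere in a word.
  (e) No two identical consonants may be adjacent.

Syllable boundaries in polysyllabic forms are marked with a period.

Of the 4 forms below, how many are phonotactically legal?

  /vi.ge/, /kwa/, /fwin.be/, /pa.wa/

/vi.ge/ — violates constraint (a): word begins with /v/ → phonotactically illegal
/kwa/ — σ1 onset /kw/ (2C), coda /∅/ ok → phonotactically legal
/fwin.be/ — violates constraint (d): contains banned sequence /nb/ → phonotactically illegal
/pa.wa/ — σ1 onset /p/, coda /∅/ ok; σ2 onset /w/, coda /∅/ ok → phonotactically legal
Phonotactically legal: /kwa/, /pa.wa/ → 2.

2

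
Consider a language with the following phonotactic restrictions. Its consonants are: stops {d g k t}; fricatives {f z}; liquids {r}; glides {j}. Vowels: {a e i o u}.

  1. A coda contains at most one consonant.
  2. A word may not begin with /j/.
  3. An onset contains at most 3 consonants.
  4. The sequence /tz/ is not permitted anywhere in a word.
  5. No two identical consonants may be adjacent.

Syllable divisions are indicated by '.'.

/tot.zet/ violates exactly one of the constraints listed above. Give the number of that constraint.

4

/tot.zet/: contains banned sequence /tz/.
This is a violation of constraint 4: "The sequence /tz/ is not permitted anywhere in a word."
The remaining constraints (1, 2, 3, 5) are satisfied.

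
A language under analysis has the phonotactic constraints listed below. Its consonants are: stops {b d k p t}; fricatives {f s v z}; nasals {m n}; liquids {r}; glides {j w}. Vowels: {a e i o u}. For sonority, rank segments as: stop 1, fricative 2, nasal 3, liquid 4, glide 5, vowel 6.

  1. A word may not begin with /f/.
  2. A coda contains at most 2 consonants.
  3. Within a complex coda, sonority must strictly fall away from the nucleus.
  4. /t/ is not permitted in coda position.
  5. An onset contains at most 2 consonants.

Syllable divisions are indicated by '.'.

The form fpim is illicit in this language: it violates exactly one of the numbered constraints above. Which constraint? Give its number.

fpim: word begins with /f/.
This is a violation of constraint 1: "A word may not begin with /f/."
The remaining constraints (2, 3, 4, 5) are satisfied.

1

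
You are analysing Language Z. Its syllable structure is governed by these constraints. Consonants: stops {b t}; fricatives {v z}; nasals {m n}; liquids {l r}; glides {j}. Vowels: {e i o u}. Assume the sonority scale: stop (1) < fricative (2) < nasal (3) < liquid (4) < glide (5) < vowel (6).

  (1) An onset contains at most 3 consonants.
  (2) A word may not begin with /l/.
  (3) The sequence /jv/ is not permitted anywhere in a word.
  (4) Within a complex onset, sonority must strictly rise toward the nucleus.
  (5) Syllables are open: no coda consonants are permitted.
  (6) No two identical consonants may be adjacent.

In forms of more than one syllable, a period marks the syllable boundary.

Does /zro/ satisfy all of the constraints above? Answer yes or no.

yes

/zro/ — σ1 onset /zr/ (2→4 rises), coda /∅/ ok → licit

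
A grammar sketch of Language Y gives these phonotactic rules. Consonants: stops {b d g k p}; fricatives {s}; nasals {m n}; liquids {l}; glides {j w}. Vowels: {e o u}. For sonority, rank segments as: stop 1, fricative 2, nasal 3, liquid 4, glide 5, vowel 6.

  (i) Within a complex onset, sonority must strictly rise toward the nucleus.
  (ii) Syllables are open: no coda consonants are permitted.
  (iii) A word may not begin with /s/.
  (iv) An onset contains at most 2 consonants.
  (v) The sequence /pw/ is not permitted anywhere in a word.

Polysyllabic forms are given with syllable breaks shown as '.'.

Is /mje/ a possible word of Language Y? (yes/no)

yes

/mje/ — σ1 onset /mj/ (3→5 rises), coda /∅/ ok → permitted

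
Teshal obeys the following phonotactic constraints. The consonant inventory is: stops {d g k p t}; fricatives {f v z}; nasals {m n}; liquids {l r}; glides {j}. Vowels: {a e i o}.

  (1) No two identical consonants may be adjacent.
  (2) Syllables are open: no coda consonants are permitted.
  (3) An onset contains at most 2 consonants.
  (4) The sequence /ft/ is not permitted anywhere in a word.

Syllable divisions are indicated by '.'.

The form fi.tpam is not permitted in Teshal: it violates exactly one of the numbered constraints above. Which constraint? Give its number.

fi.tpam: syllable 2 coda /m/ has 1 consonant (> 0).
This is a violation of constraint 2: "Syllables are open: no coda consonants are permitted."
The remaining constraints (1, 3, 4) are satisfied.

2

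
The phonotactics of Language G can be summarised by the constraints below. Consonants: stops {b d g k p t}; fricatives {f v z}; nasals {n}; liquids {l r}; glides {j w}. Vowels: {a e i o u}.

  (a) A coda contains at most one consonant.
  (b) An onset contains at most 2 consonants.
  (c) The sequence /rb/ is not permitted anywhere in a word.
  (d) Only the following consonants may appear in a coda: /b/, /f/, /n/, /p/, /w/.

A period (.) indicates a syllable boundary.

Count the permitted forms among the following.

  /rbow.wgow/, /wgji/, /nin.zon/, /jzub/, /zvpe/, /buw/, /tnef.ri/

/rbow.wgow/ — violates constraint (c): contains banned sequence /rb/ → not permitted
/wgji/ — violates constraint (b): syllable 1 onset /wgj/ has 3 consonants (> 2) → not permitted
/nin.zon/ — σ1 onset /n/, coda /n/ ok; σ2 onset /z/, coda /n/ ok → permitted
/jzub/ — σ1 onset /jz/ (2C), coda /b/ ok → permitted
/zvpe/ — violates constraint (b): syllable 1 onset /zvp/ has 3 consonants (> 2) → not permitted
/buw/ — σ1 onset /b/, coda /w/ ok → permitted
/tnef.ri/ — σ1 onset /tn/ (2C), coda /f/ ok; σ2 onset /r/, coda /∅/ ok → permitted
Permitted: /nin.zon/, /jzub/, /buw/, /tnef.ri/ → 4.

4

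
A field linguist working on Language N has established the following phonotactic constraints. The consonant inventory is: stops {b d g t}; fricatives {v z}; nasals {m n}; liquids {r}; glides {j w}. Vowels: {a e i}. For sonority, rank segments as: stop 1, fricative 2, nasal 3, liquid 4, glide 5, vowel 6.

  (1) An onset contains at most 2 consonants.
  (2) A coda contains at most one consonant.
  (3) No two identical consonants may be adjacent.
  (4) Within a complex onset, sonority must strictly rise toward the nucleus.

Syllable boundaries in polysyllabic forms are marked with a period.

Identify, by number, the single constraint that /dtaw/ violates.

4

/dtaw/: syllable 1 onset /dt/: /d/ (stop, 1) → /t/ (stop, 1) does not rise.
This is a violation of constraint 4: "Within a complex onset, sonority must strictly rise toward the nucleus."
The remaining constraints (1, 2, 3) are satisfied.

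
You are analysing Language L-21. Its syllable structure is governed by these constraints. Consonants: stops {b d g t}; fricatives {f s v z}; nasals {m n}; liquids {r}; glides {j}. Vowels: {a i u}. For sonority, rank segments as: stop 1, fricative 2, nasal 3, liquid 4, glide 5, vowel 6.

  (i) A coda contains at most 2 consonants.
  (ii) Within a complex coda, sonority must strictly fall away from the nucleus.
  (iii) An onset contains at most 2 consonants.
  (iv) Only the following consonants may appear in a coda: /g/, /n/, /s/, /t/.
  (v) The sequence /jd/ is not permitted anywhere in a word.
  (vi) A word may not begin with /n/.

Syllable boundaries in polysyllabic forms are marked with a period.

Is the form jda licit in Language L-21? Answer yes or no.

jda — violates constraint (v): contains banned sequence /jd/ → illicit

no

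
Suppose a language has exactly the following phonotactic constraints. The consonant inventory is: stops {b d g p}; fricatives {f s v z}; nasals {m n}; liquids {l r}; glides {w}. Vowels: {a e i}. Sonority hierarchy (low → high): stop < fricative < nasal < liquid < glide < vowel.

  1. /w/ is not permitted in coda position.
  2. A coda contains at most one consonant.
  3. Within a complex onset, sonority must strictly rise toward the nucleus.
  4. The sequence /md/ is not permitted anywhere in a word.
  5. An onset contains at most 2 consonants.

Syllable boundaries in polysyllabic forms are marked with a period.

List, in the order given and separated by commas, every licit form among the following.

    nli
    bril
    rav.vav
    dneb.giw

nli, bril, rav.vav

nli — σ1 onset /nl/ (3→4 rises), coda /∅/ ok → licit
bril — σ1 onset /br/ (1→4 rises), coda /l/ ok → licit
rav.vav — σ1 onset /r/, coda /v/ ok; σ2 onset /v/, coda /v/ ok → licit
dneb.giw — violates constraint 1: syllable 2 coda contains /w/ → illicit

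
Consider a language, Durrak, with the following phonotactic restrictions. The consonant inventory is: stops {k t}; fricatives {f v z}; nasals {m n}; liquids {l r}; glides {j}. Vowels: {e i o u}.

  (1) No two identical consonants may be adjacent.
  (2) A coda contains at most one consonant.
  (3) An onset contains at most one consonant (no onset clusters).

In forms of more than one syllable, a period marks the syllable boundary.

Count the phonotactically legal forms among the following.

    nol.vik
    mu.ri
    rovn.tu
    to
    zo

nol.vik — σ1 onset /n/, coda /l/ ok; σ2 onset /v/, coda /k/ ok → phonotactically legal
mu.ri — σ1 onset /m/, coda /∅/ ok; σ2 onset /r/, coda /∅/ ok → phonotactically legal
rovn.tu — violates constraint 2: syllable 1 coda /vn/ has 2 consonants (> 1) → phonotactically illegal
to — σ1 onset /t/, coda /∅/ ok → phonotactically legal
zo — σ1 onset /z/, coda /∅/ ok → phonotactically legal
Phonotactically legal: nol.vik, mu.ri, to, zo → 4.

4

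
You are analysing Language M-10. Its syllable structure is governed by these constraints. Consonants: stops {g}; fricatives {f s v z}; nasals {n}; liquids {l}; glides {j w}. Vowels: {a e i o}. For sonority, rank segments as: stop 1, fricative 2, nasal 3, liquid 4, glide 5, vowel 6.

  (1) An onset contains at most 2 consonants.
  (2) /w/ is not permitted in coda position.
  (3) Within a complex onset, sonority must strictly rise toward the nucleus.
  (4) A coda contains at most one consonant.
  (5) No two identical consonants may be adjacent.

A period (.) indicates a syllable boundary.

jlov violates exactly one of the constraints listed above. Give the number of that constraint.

3

jlov: syllable 1 onset /jl/: /j/ (glide, 5) → /l/ (liquid, 4) does not rise.
This is a violation of constraint 3: "Within a complex onset, sonority must strictly rise toward the nucleus."
The remaining constraints (1, 2, 4, 5) are satisfied.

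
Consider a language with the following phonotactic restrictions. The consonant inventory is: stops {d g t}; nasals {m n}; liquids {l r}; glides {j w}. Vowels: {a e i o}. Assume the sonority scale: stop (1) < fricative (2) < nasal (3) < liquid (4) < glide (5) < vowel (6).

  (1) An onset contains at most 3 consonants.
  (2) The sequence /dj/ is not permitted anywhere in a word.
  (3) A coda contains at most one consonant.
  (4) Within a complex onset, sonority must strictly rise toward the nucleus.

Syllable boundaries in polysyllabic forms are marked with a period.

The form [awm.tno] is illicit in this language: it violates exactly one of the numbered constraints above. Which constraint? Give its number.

[awm.tno]: syllable 1 coda /wm/ has 2 consonants (> 1).
This is a violation of constraint 3: "A coda contains at most one consonant."
The remaining constraints (1, 2, 4) are satisfied.

3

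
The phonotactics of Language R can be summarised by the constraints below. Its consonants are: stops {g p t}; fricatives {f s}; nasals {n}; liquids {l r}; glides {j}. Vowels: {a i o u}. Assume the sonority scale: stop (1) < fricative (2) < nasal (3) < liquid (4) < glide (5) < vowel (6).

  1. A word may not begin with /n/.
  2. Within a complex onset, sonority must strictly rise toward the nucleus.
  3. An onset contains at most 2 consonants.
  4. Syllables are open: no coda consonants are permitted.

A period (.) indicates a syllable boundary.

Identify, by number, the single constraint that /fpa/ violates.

/fpa/: syllable 1 onset /fp/: /f/ (fricative, 2) → /p/ (stop, 1) does not rise.
This is a violation of constraint 2: "Within a complex onset, sonority must strictly rise toward the nucleus."
The remaining constraints (1, 3, 4) are satisfied.

2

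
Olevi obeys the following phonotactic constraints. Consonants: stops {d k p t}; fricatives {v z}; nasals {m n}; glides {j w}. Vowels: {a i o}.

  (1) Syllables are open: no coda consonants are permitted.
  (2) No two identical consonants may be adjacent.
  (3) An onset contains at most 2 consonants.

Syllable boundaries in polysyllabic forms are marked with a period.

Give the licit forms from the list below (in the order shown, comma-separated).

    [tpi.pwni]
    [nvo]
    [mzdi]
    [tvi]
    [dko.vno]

[nvo], [tvi], [dko.vno]

[tpi.pwni] — violates constraint 3: syllable 2 onset /pwn/ has 3 consonants (> 2) → illicit
[nvo] — σ1 onset /nv/ (2C), coda /∅/ ok → licit
[mzdi] — violates constraint 3: syllable 1 onset /mzd/ has 3 consonants (> 2) → illicit
[tvi] — σ1 onset /tv/ (2C), coda /∅/ ok → licit
[dko.vno] — σ1 onset /dk/ (2C), coda /∅/ ok; σ2 onset /vn/ (2C), coda /∅/ ok → licit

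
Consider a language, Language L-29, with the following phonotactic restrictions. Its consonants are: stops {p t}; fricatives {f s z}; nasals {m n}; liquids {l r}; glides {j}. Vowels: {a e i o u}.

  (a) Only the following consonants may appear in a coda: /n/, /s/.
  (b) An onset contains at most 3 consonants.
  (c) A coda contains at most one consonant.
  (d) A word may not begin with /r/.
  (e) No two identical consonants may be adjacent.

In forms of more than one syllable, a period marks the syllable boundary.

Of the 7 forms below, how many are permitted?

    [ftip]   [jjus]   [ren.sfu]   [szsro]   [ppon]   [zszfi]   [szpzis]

[ftip] — violates constraint (a): syllable 1 coda contains /p/, which is not a licensed coda consonant → not permitted
[jjus] — violates constraint (e): adjacent identical consonants /jj/ → not permitted
[ren.sfu] — violates constraint (d): word begins with /r/ → not permitted
[szsro] — violates constraint (b): syllable 1 onset /szsr/ has 4 consonants (> 3) → not permitted
[ppon] — violates constraint (e): adjacent identical consonants /pp/ → not permitted
[zszfi] — violates constraint (b): syllable 1 onset /zszf/ has 4 consonants (> 3) → not permitted
[szpzis] — violates constraint (b): syllable 1 onset /szpz/ has 4 consonants (> 3) → not permitted
No form is permitted → 0.

0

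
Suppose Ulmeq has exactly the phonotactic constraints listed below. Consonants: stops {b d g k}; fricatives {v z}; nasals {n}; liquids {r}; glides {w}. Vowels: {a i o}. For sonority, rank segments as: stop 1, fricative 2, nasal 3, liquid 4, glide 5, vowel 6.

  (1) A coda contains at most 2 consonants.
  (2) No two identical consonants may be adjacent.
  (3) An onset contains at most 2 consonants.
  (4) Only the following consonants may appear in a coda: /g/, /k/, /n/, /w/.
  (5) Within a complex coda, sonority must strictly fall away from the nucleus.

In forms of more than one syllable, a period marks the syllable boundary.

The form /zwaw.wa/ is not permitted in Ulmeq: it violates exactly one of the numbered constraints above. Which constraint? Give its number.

/zwaw.wa/: adjacent identical consonants /ww/.
This is a violation of constraint 2: "No two identical consonants may be adjacent."
The remaining constraints (1, 3, 4, 5) are satisfied.

2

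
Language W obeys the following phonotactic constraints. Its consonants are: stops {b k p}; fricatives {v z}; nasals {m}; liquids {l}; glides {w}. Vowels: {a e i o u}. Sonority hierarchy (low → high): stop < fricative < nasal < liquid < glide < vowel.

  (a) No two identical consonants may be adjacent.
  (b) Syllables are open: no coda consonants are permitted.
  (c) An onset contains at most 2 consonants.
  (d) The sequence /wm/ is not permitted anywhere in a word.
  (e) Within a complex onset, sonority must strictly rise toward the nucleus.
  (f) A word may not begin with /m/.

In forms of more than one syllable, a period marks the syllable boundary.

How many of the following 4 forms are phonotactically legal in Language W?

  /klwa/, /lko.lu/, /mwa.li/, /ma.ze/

/klwa/ — violates constraint (c): syllable 1 onset /klw/ has 3 consonants (> 2) → phonotactically illegal
/lko.lu/ — violates constraint (e): syllable 1 onset /lk/: /l/ (liquid, 4) → /k/ (stop, 1) does not rise → phonotactically illegal
/mwa.li/ — violates constraint (f): word begins with /m/ → phonotactically illegal
/ma.ze/ — violates constraint (f): word begins with /m/ → phonotactically illegal
No form is phonotactically legal → 0.

0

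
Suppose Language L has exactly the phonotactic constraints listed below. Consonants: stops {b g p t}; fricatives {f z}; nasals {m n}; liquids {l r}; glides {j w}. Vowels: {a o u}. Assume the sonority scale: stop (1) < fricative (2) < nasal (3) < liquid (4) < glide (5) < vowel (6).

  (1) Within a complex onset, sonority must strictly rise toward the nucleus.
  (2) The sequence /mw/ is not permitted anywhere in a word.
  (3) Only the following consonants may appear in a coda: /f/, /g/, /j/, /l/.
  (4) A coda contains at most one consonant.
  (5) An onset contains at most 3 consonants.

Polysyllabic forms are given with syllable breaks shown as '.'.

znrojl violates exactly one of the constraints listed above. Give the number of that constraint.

4

znrojl: syllable 1 coda /jl/ has 2 consonants (> 1).
This is a violation of constraint 4: "A coda contains at most one consonant."
The remaining constraints (1, 2, 3, 5) are satisfied.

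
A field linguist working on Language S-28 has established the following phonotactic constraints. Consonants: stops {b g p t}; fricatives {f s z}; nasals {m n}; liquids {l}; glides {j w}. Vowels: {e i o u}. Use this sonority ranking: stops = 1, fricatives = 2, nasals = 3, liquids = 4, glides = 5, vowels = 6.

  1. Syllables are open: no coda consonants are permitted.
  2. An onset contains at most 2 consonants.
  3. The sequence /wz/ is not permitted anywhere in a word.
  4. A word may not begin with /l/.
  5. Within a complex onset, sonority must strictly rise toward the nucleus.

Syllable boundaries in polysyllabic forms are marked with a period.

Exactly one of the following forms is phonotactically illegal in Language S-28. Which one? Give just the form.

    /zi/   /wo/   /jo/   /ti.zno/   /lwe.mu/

/lwe.mu/

/zi/ — σ1 onset /z/, coda /∅/ ok → phonotactically legal
/wo/ — σ1 onset /w/, coda /∅/ ok → phonotactically legal
/jo/ — σ1 onset /j/, coda /∅/ ok → phonotactically legal
/ti.zno/ — σ1 onset /t/, coda /∅/ ok; σ2 onset /zn/ (2→3 rises), coda /∅/ ok → phonotactically legal
/lwe.mu/ — violates constraint 4: word begins with /l/ → phonotactically illegal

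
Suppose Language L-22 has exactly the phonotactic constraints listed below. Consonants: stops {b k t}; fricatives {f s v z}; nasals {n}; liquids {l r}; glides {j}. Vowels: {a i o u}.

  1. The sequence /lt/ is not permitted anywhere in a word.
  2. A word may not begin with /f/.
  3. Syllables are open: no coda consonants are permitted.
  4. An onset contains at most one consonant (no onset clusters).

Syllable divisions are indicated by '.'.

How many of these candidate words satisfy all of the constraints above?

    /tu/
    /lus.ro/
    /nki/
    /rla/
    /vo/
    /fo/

2

/tu/ — σ1 onset /t/, coda /∅/ ok → phonotactically legal
/lus.ro/ — violates constraint 3: syllable 1 coda /s/ has 1 consonant (> 0) → phonotactically illegal
/nki/ — violates constraint 4: syllable 1 onset /nk/ has 2 consonants (> 1) → phonotactically illegal
/rla/ — violates constraint 4: syllable 1 onset /rl/ has 2 consonants (> 1) → phonotactically illegal
/vo/ — σ1 onset /v/, coda /∅/ ok → phonotactically legal
/fo/ — violates constraint 2: word begins with /f/ → phonotactically illegal
Phonotactically legal: /tu/, /vo/ → 2.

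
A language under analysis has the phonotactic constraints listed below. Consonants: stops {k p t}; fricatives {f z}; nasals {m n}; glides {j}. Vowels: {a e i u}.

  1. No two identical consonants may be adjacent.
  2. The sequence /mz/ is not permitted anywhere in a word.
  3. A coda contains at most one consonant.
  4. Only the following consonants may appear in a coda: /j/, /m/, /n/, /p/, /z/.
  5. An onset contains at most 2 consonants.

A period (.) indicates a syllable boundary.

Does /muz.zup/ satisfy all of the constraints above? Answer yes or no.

no

/muz.zup/ — violates constraint 1: adjacent identical consonants /zz/ → phonotactically illegal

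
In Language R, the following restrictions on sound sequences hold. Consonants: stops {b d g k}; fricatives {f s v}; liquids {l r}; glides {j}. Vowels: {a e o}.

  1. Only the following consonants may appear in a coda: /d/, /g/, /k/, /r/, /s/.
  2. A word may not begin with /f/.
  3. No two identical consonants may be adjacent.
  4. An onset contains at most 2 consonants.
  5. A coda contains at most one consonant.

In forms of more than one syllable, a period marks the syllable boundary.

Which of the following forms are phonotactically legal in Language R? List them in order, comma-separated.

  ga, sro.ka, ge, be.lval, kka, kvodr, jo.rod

ga, sro.ka, ge, jo.rod

ga — σ1 onset /g/, coda /∅/ ok → phonotactically legal
sro.ka — σ1 onset /sr/ (2C), coda /∅/ ok; σ2 onset /k/, coda /∅/ ok → phonotactically legal
ge — σ1 onset /g/, coda /∅/ ok → phonotactically legal
be.lval — violates constraint 1: syllable 2 coda contains /l/, which is not a licensed coda consonant → phonotactically illegal
kka — violates constraint 3: adjacent identical consonants /kk/ → phonotactically illegal
kvodr — violates constraint 5: syllable 1 coda /dr/ has 2 consonants (> 1) → phonotactically illegal
jo.rod — σ1 onset /j/, coda /∅/ ok; σ2 onset /r/, coda /d/ ok → phonotactically legal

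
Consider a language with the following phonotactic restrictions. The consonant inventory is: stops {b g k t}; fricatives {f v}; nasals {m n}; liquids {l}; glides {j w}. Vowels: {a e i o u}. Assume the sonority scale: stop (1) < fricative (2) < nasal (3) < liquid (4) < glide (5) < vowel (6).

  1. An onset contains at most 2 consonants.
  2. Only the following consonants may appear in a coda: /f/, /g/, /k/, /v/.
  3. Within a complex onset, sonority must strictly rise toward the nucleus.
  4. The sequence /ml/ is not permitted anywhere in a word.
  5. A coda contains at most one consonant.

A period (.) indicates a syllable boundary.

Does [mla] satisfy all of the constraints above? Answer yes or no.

[mla] — violates constraint 4: contains banned sequence /ml/ → illicit

no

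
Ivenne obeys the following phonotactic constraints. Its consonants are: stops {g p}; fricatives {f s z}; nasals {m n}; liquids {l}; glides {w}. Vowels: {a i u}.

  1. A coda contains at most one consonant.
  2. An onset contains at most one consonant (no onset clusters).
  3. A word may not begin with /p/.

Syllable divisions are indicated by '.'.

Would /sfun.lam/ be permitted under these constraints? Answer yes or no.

/sfun.lam/ — violates constraint 2: syllable 1 onset /sf/ has 2 consonants (> 1) → not permitted

no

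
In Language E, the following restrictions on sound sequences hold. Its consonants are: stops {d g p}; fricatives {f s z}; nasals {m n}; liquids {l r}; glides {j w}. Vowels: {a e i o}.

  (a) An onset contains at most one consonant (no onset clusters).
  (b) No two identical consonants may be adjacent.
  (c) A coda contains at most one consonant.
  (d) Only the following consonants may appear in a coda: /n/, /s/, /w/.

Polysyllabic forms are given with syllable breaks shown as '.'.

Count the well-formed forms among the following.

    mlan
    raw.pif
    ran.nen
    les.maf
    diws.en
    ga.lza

mlan — violates constraint (a): syllable 1 onset /ml/ has 2 consonants (> 1) → ill-formed
raw.pif — violates constraint (d): syllable 2 coda contains /f/, which is not a licensed coda consonant → ill-formed
ran.nen — violates constraint (b): adjacent identical consonants /nn/ → ill-formed
les.maf — violates constraint (d): syllable 2 coda contains /f/, which is not a licensed coda consonant → ill-formed
diws.en — violates constraint (c): syllable 1 coda /ws/ has 2 consonants (> 1) → ill-formed
ga.lza — violates constraint (a): syllable 2 onset /lz/ has 2 consonants (> 1) → ill-formed
No form is well-formed → 0.

0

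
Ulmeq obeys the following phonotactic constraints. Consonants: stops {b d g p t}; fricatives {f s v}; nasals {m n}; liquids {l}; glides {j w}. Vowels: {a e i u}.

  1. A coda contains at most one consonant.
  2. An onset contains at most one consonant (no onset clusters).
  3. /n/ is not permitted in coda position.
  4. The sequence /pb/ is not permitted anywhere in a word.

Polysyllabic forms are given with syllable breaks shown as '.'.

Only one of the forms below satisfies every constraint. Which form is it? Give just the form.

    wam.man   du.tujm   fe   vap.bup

wam.man — violates constraint 3: syllable 2 coda contains /n/ → illicit
du.tujm — violates constraint 1: syllable 2 coda /jm/ has 2 consonants (> 1) → illicit
fe — σ1 onset /f/, coda /∅/ ok → licit
vap.bup — violates constraint 4: contains banned sequence /pb/ → illicit

fe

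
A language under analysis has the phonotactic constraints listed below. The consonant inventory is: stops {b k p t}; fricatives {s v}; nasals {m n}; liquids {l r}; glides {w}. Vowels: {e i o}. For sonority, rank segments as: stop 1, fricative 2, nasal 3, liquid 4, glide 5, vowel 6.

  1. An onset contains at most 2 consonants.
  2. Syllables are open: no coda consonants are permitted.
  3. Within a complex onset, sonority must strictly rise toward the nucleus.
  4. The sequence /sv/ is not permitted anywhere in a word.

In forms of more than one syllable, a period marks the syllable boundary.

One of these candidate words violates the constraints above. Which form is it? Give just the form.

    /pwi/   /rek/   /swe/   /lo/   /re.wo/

/rek/

/pwi/ — σ1 onset /pw/ (1→5 rises), coda /∅/ ok → phonotactically legal
/rek/ — violates constraint 2: syllable 1 coda /k/ has 1 consonant (> 0) → phonotactically illegal
/swe/ — σ1 onset /sw/ (2→5 rises), coda /∅/ ok → phonotactically legal
/lo/ — σ1 onset /l/, coda /∅/ ok → phonotactically legal
/re.wo/ — σ1 onset /r/, coda /∅/ ok; σ2 onset /w/, coda /∅/ ok → phonotactically legal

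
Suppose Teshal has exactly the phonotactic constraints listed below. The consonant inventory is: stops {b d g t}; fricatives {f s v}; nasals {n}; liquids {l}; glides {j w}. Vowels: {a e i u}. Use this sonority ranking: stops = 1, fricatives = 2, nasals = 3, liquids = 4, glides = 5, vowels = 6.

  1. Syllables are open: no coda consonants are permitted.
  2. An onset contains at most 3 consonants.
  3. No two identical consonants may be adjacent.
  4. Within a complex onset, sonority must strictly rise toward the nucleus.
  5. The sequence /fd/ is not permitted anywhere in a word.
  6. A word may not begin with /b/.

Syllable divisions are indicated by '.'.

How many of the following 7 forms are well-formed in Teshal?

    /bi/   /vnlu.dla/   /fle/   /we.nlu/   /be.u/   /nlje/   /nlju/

/bi/ — violates constraint 6: word begins with /b/ → ill-formed
/vnlu.dla/ — σ1 onset /vnl/ (2→3→4 rises), coda /∅/ ok; σ2 onset /dl/ (1→4 rises), coda /∅/ ok → well-formed
/fle/ — σ1 onset /fl/ (2→4 rises), coda /∅/ ok → well-formed
/we.nlu/ — σ1 onset /w/, coda /∅/ ok; σ2 onset /nl/ (3→4 rises), coda /∅/ ok → well-formed
/be.u/ — violates constraint 6: word begins with /b/ → ill-formed
/nlje/ — σ1 onset /nlj/ (3→4→5 rises), coda /∅/ ok → well-formed
/nlju/ — σ1 onset /nlj/ (3→4→5 rises), coda /∅/ ok → well-formed
Well-formed: /vnlu.dla/, /fle/, /we.nlu/, /nlje/, /nlju/ → 5.

5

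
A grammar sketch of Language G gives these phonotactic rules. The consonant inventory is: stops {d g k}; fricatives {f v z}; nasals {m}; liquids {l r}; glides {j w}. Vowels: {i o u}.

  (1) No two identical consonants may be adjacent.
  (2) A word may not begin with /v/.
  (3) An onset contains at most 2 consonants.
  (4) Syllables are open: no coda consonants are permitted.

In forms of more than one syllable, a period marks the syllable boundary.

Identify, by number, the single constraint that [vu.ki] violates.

2

[vu.ki]: word begins with /v/.
This is a violation of constraint 2: "A word may not begin with /v/."
The remaining constraints (1, 3, 4) are satisfied.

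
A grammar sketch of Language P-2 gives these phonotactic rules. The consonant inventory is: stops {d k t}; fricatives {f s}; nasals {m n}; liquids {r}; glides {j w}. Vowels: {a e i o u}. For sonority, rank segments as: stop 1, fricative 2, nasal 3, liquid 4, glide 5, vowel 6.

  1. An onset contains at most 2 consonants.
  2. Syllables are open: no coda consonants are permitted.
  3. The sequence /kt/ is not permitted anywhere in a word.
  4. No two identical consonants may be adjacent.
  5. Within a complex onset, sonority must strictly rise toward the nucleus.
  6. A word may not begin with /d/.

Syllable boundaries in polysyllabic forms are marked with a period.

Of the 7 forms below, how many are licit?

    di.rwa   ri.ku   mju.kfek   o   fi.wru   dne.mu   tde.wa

di.rwa — violates constraint 6: word begins with /d/ → illicit
ri.ku — σ1 onset /r/, coda /∅/ ok; σ2 onset /k/, coda /∅/ ok → licit
mju.kfek — violates constraint 2: syllable 2 coda /k/ has 1 consonant (> 0) → illicit
o — σ1 onset /∅/, coda /∅/ ok → licit
fi.wru — violates constraint 5: syllable 2 onset /wr/: /w/ (glide, 5) → /r/ (liquid, 4) does not rise → illicit
dne.mu — violates constraint 6: word begins with /d/ → illicit
tde.wa — violates constraint 5: syllable 1 onset /td/: /t/ (stop, 1) → /d/ (stop, 1) does not rise → illicit
Licit: ri.ku, o → 2.

2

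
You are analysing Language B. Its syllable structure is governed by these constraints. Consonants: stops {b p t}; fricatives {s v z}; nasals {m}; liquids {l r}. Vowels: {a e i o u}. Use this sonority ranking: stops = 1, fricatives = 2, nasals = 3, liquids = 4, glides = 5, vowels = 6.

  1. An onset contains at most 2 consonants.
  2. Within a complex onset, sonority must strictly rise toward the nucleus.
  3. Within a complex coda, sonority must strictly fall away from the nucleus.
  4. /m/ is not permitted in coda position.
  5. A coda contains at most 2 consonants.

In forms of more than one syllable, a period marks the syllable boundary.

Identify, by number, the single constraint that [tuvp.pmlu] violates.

1

[tuvp.pmlu]: syllable 2 onset /pml/ has 3 consonants (> 2).
This is a violation of constraint 1: "An onset contains at most 2 consonants."
The remaining constraints (2, 3, 4, 5) are satisfied.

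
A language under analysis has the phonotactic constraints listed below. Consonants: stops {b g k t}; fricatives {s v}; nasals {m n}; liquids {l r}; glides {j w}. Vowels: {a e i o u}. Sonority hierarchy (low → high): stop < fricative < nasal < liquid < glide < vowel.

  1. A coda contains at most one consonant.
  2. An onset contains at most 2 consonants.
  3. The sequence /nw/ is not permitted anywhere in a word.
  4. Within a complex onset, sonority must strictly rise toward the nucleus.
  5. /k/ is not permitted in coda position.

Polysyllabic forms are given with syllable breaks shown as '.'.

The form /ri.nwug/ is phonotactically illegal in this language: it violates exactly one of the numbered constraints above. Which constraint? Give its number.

3

/ri.nwug/: contains banned sequence /nw/.
This is a violation of constraint 3: "The sequence /nw/ is not permitted anywhere in a word."
The remaining constraints (1, 2, 4, 5) are satisfied.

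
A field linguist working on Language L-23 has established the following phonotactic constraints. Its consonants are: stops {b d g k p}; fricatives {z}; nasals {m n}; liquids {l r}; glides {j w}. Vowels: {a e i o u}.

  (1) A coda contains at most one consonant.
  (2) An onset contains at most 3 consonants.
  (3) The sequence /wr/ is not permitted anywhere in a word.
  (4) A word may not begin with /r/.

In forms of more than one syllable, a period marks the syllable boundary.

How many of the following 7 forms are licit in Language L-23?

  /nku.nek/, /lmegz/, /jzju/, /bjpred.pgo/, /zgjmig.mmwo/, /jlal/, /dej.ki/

/nku.nek/ — σ1 onset /nk/ (2C), coda /∅/ ok; σ2 onset /n/, coda /k/ ok → licit
/lmegz/ — violates constraint 1: syllable 1 coda /gz/ has 2 consonants (> 1) → illicit
/jzju/ — σ1 onset /jzj/ (3C), coda /∅/ ok → licit
/bjpred.pgo/ — violates constraint 2: syllable 1 onset /bjpr/ has 4 consonants (> 3) → illicit
/zgjmig.mmwo/ — violates constraint 2: syllable 1 onset /zgjm/ has 4 consonants (> 3) → illicit
/jlal/ — σ1 onset /jl/ (2C), coda /l/ ok → licit
/dej.ki/ — σ1 onset /d/, coda /j/ ok; σ2 onset /k/, coda /∅/ ok → licit
Licit: /nku.nek/, /jzju/, /jlal/, /dej.ki/ → 4.

4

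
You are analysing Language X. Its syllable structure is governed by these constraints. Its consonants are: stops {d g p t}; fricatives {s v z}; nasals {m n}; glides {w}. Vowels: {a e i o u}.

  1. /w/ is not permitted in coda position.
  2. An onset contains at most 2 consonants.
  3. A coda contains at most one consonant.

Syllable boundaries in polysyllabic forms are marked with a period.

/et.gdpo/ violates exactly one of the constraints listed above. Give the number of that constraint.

2

/et.gdpo/: syllable 2 onset /gdp/ has 3 consonants (> 2).
This is a violation of constraint 2: "An onset contains at most 2 consonants."
The remaining constraints (1, 3) are satisfied.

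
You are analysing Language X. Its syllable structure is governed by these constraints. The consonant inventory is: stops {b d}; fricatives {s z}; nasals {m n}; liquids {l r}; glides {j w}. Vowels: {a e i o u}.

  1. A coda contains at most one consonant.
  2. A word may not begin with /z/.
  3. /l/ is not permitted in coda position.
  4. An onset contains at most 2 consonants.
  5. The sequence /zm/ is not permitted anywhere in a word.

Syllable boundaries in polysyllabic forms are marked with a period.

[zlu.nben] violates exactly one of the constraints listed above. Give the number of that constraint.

2

[zlu.nben]: word begins with /z/.
This is a violation of constraint 2: "A word may not begin with /z/."
The remaining constraints (1, 3, 4, 5) are satisfied.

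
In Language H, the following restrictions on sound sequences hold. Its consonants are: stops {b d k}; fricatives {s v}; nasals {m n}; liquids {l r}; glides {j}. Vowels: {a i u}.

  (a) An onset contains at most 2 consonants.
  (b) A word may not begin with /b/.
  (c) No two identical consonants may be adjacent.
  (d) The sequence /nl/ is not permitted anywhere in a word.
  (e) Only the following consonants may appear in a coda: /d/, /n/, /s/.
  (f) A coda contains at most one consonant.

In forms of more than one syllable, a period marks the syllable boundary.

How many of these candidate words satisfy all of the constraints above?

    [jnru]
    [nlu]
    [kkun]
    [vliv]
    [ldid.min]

[jnru] — violates constraint (a): syllable 1 onset /jnr/ has 3 consonants (> 2) → phonotactically illegal
[nlu] — violates constraint (d): contains banned sequence /nl/ → phonotactically illegal
[kkun] — violates constraint (c): adjacent identical consonants /kk/ → phonotactically illegal
[vliv] — violates constraint (e): syllable 1 coda contains /v/, which is not a licensed coda consonant → phonotactically illegal
[ldid.min] — σ1 onset /ld/ (2C), coda /d/ ok; σ2 onset /m/, coda /n/ ok → phonotactically legal
Phonotactically legal: [ldid.min] → 1.

1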